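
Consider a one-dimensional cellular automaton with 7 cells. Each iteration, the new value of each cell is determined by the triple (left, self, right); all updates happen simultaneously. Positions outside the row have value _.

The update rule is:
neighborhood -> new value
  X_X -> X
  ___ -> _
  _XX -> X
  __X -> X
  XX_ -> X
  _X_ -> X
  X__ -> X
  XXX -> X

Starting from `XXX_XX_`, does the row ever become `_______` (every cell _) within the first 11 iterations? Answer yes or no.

no

iteration 1: XXXXXXX
iteration 2: XXXXXXX  (fixed point — unchanged through iteration 11)
iteration 11 is XXXXXXX, still not uniform _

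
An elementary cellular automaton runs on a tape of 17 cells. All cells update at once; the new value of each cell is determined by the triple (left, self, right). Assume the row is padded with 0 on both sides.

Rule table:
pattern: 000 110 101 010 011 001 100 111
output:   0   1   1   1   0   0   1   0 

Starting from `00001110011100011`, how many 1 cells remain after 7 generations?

00000011000110001
00000001100011001
00000000110001101
00000000011000111
00000000001100001
00000000000110001
00000000000011001
count of 1: 3

3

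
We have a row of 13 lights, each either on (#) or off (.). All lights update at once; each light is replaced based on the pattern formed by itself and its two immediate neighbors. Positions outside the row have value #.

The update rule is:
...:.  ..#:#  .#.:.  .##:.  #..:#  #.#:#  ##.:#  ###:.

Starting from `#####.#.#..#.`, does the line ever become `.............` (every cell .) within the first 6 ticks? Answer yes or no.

tick 1: ....##.#.##.#
tick 2: #..#.##.#.##.
tick 3: ###.#.##.#.##
tick 4: ..##.#.##.#..
tick 5: ##.##.#.##.##
tick 6: .##.##.#.##..
tick 6 is .##.##.#.##.., still not uniform .

no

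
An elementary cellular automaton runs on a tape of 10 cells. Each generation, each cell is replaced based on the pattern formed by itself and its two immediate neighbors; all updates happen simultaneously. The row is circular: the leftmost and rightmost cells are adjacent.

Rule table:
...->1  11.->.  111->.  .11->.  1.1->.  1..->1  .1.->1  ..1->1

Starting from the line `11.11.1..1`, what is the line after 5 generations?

......111.

......111.
111111...1
......111.  (repeats generation 1; period 2)
generation 5: ......111.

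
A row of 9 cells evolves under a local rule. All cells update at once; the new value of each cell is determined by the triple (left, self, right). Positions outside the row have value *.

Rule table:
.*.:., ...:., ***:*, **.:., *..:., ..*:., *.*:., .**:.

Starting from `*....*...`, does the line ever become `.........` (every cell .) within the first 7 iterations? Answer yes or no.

yes

.........
all cells are . at iteration 1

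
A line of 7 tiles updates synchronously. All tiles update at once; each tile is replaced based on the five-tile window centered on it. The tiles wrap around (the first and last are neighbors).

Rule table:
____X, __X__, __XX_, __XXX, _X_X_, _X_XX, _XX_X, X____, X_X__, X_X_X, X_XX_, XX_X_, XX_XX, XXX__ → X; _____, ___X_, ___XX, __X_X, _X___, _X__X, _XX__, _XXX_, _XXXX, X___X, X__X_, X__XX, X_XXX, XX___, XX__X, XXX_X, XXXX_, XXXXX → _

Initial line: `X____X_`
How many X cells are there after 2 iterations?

X_XX__X
XXX___X
count of X: 4

4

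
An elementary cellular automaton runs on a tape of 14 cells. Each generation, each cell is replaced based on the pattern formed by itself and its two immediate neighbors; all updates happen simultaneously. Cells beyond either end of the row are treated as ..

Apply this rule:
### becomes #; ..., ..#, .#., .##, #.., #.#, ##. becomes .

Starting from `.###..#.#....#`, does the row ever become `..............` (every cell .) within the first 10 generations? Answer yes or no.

..#...........
..............
all cells are . at generation 2

yes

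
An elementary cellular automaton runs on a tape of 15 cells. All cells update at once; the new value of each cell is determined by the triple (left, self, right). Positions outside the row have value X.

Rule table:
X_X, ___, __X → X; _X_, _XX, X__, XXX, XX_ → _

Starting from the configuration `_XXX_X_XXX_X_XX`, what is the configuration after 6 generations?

X___X_X___X_X__
__XX_X__XX_X__X
_X__X__X__X__X_
X__X__X__X__X_X
__X__X__X__X_X_
_X__X__X__X_X_X

_X__X__X__X_X_X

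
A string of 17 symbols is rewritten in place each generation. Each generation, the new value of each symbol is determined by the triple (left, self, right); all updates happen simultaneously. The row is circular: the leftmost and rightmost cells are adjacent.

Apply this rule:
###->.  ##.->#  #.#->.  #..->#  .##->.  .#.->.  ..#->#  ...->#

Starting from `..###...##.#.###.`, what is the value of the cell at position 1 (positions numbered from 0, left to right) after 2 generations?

generation 1: ##..####.#.....##
generation 2: .###...#..#####..
position 1 holds #

#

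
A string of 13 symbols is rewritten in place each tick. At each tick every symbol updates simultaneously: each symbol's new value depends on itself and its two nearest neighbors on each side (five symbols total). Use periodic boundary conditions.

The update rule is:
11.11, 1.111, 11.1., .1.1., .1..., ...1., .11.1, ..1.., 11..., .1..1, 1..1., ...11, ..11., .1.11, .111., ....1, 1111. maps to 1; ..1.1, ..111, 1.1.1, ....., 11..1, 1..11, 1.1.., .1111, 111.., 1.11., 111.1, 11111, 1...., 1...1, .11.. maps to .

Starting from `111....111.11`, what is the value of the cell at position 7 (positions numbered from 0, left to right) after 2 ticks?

1

.1.1.11.1.11.
1.1.1.11.1...
position 7 holds 1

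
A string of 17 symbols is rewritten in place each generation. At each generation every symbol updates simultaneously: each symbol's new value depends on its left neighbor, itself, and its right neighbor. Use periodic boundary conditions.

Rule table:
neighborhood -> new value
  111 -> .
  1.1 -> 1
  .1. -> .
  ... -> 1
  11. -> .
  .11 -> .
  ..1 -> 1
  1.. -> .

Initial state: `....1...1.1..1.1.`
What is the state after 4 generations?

1111..11.1..1.1..
.....1..1..1.1..1
.1111..1..1.1..1.
1.....1..1.1..1..

1.....1..1.1..1..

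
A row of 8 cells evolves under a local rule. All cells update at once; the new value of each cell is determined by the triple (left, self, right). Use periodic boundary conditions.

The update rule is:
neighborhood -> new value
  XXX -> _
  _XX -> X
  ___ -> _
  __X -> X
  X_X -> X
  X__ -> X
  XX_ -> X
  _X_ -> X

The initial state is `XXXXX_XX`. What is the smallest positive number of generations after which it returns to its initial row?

6

____XXX_
___XX_XX
X_XXXXXX
XXX_____
X_XX___X
XXXXX_XX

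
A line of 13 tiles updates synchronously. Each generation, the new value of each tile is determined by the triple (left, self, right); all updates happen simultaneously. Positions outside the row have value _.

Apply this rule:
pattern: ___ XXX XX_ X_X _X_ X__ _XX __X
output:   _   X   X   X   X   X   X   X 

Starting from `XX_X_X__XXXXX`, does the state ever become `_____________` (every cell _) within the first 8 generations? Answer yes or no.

no

XXXXXXXXXXXXX
XXXXXXXXXXXXX  (fixed point — unchanged through generation 8)
generation 8 is XXXXXXXXXXXXX, still not uniform _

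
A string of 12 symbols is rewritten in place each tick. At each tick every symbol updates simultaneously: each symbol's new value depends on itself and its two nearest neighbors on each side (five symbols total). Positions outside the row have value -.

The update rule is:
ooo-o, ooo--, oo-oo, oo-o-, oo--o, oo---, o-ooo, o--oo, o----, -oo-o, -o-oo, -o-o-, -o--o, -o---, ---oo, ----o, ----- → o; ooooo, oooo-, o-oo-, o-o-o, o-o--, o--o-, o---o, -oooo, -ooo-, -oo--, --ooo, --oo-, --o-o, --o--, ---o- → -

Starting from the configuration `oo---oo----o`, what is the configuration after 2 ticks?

o--o-oo--ooo

--o-o--ooo--
o--o-oo--ooo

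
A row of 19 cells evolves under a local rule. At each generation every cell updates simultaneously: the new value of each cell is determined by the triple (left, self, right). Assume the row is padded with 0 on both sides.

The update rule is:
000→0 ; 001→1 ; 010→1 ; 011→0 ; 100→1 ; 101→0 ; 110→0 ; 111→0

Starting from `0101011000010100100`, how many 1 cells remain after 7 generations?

3

1101000100110111110
0001101111000000001
0010000000100000011
0111000001110000100
1000100010001001110
1101110111011110001
0000000000000001011
count of 1: 3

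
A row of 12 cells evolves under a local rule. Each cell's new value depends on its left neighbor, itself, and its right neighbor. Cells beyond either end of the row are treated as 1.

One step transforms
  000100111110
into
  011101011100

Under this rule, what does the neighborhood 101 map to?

0

At position 11 the neighborhood is 101; the next row has 0 there.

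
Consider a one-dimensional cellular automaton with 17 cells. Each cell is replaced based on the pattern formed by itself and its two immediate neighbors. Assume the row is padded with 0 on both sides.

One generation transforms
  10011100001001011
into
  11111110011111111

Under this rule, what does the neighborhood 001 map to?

1

At position 2 the neighborhood is 001; the next row has 1 there.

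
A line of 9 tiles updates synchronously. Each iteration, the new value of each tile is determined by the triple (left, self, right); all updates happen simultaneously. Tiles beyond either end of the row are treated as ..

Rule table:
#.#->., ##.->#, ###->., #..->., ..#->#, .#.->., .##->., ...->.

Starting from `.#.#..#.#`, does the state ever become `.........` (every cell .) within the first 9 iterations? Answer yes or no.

yes

iteration 1: #....#...
iteration 2: ....#....
iteration 3: ...#.....
iteration 4: ..#......
iteration 5: .#.......
iteration 6: #........
iteration 7: .........
all cells are . at iteration 7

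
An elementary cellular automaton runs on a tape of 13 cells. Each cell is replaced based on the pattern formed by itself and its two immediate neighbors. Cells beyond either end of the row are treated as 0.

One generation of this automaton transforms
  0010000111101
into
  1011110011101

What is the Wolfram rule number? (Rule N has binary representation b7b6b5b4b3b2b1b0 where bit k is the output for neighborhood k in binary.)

position 8: 111 → 1  (bit 7 = 1)
position 10: 110 → 1  (bit 6 = 1)
position 11: 101 → 0  (bit 5 = 0)
position 3: 100 → 1  (bit 4 = 1)
position 7: 011 → 0  (bit 3 = 0)
position 2: 010 → 1  (bit 2 = 1)
position 1: 001 → 0  (bit 1 = 0)
position 0: 000 → 1  (bit 0 = 1)
bits b7..b0 = 11010101 = 213

213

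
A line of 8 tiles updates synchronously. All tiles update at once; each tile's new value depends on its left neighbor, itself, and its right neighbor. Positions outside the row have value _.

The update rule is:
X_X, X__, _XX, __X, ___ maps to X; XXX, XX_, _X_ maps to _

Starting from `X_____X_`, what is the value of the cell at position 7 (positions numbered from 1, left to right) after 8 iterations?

_XXXXX_X
XX____X_
X_XXXX_X
_XX___X_
XX_XXX_X
X_XX__X_
_XX_XX_X
XX_XX_X_
position 7 holds X

X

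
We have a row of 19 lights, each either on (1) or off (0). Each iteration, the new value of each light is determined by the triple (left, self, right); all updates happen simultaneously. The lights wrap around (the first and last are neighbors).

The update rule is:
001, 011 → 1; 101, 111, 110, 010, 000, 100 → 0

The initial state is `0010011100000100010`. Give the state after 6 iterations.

1000000100010001001

0100110000001000100
1001100000010001000
0011000000100010001
0110000001000100010
1100000010001000100
1000000100010001001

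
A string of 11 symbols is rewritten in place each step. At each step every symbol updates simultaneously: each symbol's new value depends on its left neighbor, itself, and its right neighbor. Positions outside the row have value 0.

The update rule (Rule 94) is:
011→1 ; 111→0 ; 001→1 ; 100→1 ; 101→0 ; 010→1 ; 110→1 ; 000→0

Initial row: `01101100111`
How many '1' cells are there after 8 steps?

7

11101111101
10101000101
10101101101
10101101101  (fixed point — unchanged through step 8)
count of 1: 7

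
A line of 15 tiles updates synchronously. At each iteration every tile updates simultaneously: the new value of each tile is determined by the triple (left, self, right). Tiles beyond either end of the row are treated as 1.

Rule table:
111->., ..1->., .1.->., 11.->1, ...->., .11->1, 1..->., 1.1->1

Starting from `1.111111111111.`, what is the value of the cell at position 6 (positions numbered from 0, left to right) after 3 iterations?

111..........11
..1..........1.
..............1
position 6 holds .

.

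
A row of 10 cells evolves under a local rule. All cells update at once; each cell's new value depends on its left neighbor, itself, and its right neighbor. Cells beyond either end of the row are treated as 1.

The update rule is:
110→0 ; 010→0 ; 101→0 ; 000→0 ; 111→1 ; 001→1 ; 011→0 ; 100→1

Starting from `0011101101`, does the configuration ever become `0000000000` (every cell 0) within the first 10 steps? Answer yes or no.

no

step 1: 1101000000
step 2: 1000100001
step 3: 0101010010
step 4: 0000001100
step 5: 1000010011
step 6: 0100101101
step 7: 0011000000
step 8: 1100100001
step 9: 1011010010
step 10: 0000001100
step 10 is 0000001100, still not uniform 0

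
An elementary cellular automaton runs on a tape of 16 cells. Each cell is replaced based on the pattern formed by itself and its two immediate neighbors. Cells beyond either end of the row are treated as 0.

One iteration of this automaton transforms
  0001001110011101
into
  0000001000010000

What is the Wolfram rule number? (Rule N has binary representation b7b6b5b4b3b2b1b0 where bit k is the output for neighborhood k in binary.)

8

position 7: 111 → 0  (bit 7 = 0)
position 8: 110 → 0  (bit 6 = 0)
position 14: 101 → 0  (bit 5 = 0)
position 4: 100 → 0  (bit 4 = 0)
position 6: 011 → 1  (bit 3 = 1)
position 3: 010 → 0  (bit 2 = 0)
position 2: 001 → 0  (bit 1 = 0)
position 0: 000 → 0  (bit 0 = 0)
bits b7..b0 = 00001000 = 8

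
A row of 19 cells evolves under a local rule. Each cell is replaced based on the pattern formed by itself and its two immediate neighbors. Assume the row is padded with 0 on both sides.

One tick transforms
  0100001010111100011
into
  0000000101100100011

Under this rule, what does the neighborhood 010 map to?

0

At position 1 the neighborhood is 010; the next row has 0 there.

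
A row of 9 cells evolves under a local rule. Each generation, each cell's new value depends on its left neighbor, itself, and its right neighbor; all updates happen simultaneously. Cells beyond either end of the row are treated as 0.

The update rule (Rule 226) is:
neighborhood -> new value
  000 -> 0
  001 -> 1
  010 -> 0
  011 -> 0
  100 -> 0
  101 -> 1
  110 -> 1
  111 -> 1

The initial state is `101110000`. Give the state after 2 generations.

generation 1: 010110000
generation 2: 101010000

101010000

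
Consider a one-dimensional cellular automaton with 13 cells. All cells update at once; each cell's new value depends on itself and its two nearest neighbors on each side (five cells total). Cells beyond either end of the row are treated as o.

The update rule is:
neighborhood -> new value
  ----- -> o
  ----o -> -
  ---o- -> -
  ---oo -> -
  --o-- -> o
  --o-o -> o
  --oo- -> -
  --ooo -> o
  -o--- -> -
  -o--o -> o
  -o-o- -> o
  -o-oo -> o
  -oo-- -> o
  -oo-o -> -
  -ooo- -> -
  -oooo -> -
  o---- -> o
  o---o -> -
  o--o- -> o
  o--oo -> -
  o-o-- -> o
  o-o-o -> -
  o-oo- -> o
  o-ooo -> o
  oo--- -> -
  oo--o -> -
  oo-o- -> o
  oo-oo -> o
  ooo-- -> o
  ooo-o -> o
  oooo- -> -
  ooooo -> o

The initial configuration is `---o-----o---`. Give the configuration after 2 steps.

---o-oo--o---
---oooo-oo---

---oooo-oo---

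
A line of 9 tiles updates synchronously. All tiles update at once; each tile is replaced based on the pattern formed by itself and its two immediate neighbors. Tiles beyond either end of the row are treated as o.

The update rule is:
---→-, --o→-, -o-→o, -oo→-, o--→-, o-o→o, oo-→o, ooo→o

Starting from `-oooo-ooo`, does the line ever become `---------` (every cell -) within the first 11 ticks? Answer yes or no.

no

tick 1: o-oooo-oo
tick 2: oo-oooo-o
tick 3: ooo-oooo-
tick 4: oooo-oooo
tick 5: ooooo-ooo
tick 6: oooooo-oo
tick 7: ooooooo-o
tick 8: oooooooo-
tick 9: ooooooooo
tick 10: ooooooooo  (fixed point — unchanged through tick 11)
tick 11 is ooooooooo, still not uniform -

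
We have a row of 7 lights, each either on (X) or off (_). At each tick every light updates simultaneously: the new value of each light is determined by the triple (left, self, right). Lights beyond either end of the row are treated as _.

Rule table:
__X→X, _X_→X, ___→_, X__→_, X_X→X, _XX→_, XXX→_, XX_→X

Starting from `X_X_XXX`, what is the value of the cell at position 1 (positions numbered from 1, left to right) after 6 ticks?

_

XXXX__X
___X_XX
__XXX_X
_X__XXX
XX_X__X
_XXX_XX
position 1 holds _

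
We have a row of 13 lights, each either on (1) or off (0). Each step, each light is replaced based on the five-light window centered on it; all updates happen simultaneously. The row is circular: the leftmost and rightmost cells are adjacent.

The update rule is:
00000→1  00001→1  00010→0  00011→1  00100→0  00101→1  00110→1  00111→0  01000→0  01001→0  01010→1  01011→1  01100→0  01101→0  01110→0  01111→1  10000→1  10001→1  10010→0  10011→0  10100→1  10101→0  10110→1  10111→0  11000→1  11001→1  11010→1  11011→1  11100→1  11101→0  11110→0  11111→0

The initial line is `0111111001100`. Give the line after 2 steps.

1010001101011
0110111010100

0110111010100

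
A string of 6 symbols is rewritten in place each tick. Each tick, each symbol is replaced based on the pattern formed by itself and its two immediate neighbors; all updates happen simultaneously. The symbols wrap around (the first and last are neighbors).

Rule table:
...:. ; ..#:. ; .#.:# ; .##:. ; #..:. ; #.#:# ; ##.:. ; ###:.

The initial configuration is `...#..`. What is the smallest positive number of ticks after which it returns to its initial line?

1

...#..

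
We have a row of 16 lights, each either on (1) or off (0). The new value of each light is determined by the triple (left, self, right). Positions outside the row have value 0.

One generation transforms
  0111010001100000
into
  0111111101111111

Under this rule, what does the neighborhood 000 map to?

1

At position 7 the neighborhood is 000; the next row has 1 there.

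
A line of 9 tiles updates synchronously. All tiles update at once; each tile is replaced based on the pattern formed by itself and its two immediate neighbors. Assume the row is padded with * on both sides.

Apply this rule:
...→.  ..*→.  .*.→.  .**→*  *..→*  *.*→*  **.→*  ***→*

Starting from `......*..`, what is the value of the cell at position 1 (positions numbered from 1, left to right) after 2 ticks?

*......*.
**......*
position 1 holds *

*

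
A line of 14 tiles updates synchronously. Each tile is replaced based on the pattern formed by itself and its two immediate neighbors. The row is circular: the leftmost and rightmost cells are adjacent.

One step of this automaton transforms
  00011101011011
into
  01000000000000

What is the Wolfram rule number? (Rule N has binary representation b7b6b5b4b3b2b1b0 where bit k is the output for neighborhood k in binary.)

position 4: 111 → 0  (bit 7 = 0)
position 5: 110 → 0  (bit 6 = 0)
position 6: 101 → 0  (bit 5 = 0)
position 0: 100 → 0  (bit 4 = 0)
position 3: 011 → 0  (bit 3 = 0)
position 7: 010 → 0  (bit 2 = 0)
position 2: 001 → 0  (bit 1 = 0)
position 1: 000 → 1  (bit 0 = 1)
bits b7..b0 = 00000001 = 1

1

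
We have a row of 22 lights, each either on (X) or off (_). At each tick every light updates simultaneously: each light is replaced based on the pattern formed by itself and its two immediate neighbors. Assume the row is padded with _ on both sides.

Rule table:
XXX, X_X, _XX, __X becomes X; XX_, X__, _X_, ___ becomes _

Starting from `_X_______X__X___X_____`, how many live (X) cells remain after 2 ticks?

3

X_______X__X___X______
_______X__X___X_______
count of X: 3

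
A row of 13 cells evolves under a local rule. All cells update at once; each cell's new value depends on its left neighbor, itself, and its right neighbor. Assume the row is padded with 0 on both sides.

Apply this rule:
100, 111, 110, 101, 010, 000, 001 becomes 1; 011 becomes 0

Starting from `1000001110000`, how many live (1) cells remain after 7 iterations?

11

1111110111111
0111111011111
1011111101111
1101111110111
0110111111011
1011011111101
1101101111111
count of 1: 11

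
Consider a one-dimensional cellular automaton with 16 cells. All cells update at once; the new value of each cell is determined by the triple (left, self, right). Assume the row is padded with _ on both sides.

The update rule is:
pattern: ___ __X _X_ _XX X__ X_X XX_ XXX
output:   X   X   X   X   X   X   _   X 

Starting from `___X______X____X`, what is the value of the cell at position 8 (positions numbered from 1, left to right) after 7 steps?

XXXXXXXXXXXXXXXX
XXXXXXXXXXXXXXX_
XXXXXXXXXXXXXX_X
XXXXXXXXXXXXX_XX
XXXXXXXXXXXX_XX_
XXXXXXXXXXX_XX_X
XXXXXXXXXX_XX_XX
position 8 holds X

X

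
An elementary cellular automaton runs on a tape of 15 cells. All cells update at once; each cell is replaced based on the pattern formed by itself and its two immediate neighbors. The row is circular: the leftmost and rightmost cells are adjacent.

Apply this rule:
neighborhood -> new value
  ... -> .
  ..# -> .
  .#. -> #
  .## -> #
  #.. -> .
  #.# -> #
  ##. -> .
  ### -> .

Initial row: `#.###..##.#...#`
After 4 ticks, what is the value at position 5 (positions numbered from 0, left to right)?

.

.##....#.##...#
##.....###....#
.......#......#
.......#......#
position 5 holds .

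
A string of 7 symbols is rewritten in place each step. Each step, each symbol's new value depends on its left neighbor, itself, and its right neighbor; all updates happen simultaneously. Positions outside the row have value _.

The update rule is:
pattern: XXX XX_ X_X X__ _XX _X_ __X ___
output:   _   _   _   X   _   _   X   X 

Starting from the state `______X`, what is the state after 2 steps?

______X

step 1: XXXXXX_
step 2: ______X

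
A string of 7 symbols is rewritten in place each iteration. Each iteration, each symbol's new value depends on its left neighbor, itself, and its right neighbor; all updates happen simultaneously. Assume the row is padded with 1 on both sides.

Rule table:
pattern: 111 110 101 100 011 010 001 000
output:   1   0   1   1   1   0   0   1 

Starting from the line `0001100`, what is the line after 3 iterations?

1101010
1010101
0101011

0101011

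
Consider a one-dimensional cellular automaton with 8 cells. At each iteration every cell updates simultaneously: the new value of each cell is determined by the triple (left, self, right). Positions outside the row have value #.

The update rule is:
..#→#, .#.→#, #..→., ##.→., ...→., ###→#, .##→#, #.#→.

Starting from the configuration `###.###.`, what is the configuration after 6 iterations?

.#.#####

##..##..
#..##..#
..##..##
.##..###
.#..####
.#.#####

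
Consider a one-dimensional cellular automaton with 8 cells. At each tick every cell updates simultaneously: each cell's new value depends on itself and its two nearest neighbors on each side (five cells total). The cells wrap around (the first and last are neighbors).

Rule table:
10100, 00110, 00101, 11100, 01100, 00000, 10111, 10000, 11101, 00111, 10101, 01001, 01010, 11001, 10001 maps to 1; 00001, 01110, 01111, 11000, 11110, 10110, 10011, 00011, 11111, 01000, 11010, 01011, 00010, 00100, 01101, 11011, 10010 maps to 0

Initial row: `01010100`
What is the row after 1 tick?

01111101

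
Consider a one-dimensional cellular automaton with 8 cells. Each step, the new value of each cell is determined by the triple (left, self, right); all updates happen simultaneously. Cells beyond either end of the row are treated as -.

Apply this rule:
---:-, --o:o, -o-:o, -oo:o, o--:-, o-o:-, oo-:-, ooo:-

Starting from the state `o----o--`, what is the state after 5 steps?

o---oo--
o--oo---
o-oo----
o-o-----
o-o-----

o-o-----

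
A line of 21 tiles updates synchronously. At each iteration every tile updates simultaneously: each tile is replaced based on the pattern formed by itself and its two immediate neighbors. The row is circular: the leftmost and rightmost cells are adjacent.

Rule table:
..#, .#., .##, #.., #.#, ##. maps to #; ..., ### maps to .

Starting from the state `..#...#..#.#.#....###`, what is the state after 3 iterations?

#.##.##......##.....#

iteration 1: ####.##########..##.#
iteration 2: ...###........#######
iteration 3: #.##.##......##.....#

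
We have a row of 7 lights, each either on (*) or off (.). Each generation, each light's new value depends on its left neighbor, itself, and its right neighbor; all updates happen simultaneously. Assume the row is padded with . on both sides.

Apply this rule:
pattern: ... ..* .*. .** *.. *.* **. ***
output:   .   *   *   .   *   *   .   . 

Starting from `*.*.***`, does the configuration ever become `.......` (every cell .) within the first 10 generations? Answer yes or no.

****...
....*..
...***.
..*...*
.***.**
*...*..
**.***.
..*...*  (repeats generation 4; period 4)
generation 10: *...*..
generation 10 is *...*.., still not uniform .

no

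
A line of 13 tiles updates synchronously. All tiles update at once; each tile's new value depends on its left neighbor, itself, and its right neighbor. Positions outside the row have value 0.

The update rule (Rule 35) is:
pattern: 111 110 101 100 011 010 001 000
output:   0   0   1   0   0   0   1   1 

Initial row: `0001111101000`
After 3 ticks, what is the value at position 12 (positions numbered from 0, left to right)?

tick 1: 1110000010011
tick 2: 0000111100100
tick 3: 1111000001001
position 12 holds 1

1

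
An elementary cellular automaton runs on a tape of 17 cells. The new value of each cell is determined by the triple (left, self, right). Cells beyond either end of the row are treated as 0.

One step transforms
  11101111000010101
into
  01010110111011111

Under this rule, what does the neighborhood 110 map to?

0

At position 2 the neighborhood is 110; the next row has 0 there.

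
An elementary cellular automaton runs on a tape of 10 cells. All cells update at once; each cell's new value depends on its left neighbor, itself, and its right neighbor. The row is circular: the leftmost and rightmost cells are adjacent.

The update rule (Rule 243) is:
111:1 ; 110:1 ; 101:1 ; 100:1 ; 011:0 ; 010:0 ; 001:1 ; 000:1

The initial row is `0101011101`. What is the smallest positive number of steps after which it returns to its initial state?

1010101110
0101010111
1010101011
1101010101
1110101010
0111010101
1011101010
0101110101
1010111010
0101011101

10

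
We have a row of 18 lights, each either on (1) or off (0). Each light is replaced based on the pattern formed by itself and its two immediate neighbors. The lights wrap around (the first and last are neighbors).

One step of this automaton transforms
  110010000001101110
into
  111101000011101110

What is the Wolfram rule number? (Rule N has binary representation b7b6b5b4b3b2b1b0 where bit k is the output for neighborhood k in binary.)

position 15: 111 → 1  (bit 7 = 1)
position 1: 110 → 1  (bit 6 = 1)
position 13: 101 → 0  (bit 5 = 0)
position 2: 100 → 1  (bit 4 = 1)
position 0: 011 → 1  (bit 3 = 1)
position 4: 010 → 0  (bit 2 = 0)
position 3: 001 → 1  (bit 1 = 1)
position 6: 000 → 0  (bit 0 = 0)
bits b7..b0 = 11011010 = 218

218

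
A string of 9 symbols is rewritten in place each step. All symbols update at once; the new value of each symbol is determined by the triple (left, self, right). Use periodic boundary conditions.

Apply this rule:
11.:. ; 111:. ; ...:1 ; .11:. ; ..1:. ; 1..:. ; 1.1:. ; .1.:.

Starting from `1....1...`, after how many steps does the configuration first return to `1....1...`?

2

..11...1.
1....1...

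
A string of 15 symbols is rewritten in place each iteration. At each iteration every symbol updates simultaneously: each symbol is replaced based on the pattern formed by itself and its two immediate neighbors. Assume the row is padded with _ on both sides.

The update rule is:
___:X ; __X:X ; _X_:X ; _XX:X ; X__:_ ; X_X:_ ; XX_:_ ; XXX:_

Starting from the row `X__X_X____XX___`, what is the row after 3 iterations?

X_X_XX_X_XXXX__

X_XX_X_XXXX__XX
X_X__X_X____XX_
X_X_XX_X_XXXX__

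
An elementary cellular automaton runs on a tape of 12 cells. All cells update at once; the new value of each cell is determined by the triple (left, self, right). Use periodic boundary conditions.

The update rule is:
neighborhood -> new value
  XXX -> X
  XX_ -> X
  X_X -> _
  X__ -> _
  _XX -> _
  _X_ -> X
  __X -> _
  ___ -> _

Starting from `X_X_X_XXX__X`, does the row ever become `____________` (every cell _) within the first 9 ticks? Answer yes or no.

no

tick 1: X_X_X__XX___
tick 2: X_X_X___X___
tick 3: X_X_X___X___  (fixed point — unchanged through tick 9)
tick 9 is X_X_X___X___, still not uniform _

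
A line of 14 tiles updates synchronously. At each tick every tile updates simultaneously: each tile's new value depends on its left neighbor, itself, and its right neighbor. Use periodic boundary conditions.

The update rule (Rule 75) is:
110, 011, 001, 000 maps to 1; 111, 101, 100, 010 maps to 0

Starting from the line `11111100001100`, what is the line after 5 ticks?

10111111101010

10000101111101
10111001000101
10101010011001
10000000111011
10111111101010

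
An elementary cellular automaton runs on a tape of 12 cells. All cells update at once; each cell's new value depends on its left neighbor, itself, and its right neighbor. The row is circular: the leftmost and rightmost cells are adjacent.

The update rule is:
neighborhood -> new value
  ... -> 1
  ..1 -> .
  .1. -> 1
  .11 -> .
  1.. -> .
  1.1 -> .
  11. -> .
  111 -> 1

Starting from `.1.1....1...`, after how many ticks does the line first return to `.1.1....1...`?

.1.1.11.1.11
.1.1....1...

2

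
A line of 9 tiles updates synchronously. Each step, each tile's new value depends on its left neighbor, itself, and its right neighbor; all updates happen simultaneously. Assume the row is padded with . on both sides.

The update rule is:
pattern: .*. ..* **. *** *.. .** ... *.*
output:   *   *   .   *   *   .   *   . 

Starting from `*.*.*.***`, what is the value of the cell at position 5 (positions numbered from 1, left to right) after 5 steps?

.

step 1: *.*.*..*.
step 2: *.*.*****
step 3: *.*..***.
step 4: *.***.*.*
step 5: *..*..*.*
position 5 holds .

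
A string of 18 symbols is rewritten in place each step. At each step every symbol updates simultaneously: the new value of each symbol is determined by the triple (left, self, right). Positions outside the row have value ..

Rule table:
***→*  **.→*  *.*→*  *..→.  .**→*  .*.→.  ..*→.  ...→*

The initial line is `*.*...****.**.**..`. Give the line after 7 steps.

*****************.

.*..*.**********.*
.....************.
****.************.
*****************.
*****************.  (fixed point — unchanged through step 7)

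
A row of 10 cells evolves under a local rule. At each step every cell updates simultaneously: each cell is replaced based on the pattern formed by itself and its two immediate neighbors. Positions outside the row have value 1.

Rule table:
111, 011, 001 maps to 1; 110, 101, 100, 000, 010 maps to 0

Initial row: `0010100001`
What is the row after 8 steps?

0100000011
0000000111
0000001111
0000011111
0000111111
0001111111
0011111111
0111111111

0111111111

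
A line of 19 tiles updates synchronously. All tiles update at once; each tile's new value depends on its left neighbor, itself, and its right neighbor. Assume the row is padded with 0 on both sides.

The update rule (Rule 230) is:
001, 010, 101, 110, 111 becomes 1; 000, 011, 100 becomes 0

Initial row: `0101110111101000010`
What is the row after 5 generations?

generation 1: 1110111011111000110
generation 2: 0111011101111001010
generation 3: 1011101110111011110
generation 4: 1101110111011101110
generation 5: 0110111011101110110

0110111011101110110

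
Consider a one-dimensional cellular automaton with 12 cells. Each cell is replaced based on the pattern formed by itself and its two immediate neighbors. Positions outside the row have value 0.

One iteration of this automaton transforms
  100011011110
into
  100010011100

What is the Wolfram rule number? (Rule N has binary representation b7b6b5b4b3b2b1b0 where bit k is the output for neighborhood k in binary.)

position 8: 111 → 1  (bit 7 = 1)
position 5: 110 → 0  (bit 6 = 0)
position 6: 101 → 0  (bit 5 = 0)
position 1: 100 → 0  (bit 4 = 0)
position 4: 011 → 1  (bit 3 = 1)
position 0: 010 → 1  (bit 2 = 1)
position 3: 001 → 0  (bit 1 = 0)
position 2: 000 → 0  (bit 0 = 0)
bits b7..b0 = 10001100 = 140

140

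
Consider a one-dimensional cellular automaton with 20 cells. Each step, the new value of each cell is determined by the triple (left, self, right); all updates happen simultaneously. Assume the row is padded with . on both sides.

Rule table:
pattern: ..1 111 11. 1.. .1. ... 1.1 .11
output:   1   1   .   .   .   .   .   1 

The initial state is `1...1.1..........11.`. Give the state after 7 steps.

...1............11..
..1............11...
.1............11....
1............11.....
............11......
...........11.......
..........11........

..........11........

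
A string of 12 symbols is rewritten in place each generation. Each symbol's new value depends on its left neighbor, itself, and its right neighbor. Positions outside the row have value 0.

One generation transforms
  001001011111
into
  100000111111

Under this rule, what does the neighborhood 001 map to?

At position 1 the neighborhood is 001; the next row has 0 there.

0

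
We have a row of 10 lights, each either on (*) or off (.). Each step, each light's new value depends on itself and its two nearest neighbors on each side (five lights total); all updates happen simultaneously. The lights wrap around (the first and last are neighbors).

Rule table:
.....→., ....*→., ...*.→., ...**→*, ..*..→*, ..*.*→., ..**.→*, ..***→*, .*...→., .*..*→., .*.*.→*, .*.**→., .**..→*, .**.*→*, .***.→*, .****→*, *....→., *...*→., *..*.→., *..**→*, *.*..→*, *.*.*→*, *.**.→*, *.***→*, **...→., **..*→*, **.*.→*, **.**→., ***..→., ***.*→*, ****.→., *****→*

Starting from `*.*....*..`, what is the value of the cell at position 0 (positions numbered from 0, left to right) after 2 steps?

.**....*..
***....*..
position 0 holds *

*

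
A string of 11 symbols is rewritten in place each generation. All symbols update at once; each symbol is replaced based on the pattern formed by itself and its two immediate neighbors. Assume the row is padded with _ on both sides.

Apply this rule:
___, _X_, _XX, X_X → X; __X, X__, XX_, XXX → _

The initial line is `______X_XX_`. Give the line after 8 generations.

XXXXX_XXX__
X____XX___X
X_XX_X__X_X
XXX_XX__XXX
X__XX___X__
X__X__X_X_X
X__X__XXXXX
X__X__X____

X__X__X____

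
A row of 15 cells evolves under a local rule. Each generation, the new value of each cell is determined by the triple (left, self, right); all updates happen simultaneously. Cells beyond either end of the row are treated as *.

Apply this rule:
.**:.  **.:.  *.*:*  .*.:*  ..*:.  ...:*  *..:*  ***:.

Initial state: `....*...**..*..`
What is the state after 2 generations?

***.***...*.**.
...*...**.**..*

...*...**.**..*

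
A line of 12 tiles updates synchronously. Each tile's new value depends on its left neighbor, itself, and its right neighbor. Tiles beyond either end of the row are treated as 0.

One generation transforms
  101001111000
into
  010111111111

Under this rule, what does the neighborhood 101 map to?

1

At position 1 the neighborhood is 101; the next row has 1 there.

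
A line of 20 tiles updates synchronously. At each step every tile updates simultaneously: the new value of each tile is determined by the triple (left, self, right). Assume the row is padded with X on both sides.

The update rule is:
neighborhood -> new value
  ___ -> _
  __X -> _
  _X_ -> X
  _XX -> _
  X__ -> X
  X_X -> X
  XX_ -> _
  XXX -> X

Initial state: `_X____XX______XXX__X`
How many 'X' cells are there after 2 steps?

9

XXX_____X______X_X__
XX_X____XX_____XXXX_
count of X: 9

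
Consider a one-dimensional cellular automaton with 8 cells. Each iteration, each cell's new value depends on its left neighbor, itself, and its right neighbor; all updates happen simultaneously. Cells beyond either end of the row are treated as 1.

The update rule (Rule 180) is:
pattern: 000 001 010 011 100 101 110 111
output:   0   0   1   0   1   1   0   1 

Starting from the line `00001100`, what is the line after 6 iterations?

10000010
01000011
11100001
11010000
10111000
01010100

01010100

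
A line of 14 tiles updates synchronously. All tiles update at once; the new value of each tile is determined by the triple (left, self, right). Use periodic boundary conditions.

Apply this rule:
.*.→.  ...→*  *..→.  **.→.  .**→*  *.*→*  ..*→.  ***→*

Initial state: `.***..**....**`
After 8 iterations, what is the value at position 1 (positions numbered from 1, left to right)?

.

***...*..**.*.
**..*....*.*.*
*.....**..*.**
..***.*....***
..**.*..**.**.
*.*.*...*.**..
.*.*..*..**...
..*......*..**
position 1 holds .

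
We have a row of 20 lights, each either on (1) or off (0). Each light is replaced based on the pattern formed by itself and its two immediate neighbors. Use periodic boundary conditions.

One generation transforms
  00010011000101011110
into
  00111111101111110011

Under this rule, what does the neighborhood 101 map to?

At position 12 the neighborhood is 101; the next row has 1 there.

1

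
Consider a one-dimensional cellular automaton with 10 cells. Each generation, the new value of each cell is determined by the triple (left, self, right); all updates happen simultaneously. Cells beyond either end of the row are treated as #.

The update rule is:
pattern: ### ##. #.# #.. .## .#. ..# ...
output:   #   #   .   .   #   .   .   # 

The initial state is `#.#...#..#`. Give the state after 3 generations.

#...#.##.#

generation 1: #...#....#
generation 2: #.#...##.#
generation 3: #...#.##.#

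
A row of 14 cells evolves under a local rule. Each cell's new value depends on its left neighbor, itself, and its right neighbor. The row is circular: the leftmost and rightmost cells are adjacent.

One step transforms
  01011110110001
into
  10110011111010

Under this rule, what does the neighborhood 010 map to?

At position 1 the neighborhood is 010; the next row has 0 there.

0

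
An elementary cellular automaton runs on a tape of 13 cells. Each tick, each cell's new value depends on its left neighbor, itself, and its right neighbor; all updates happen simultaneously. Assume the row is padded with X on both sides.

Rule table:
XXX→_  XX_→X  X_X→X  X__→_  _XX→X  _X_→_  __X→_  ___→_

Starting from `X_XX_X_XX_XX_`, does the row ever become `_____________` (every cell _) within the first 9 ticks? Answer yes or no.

tick 1: XXXXX_XXXXXXX
tick 2: ____XXX______
tick 3: ____X_X______
tick 4: _____X_______
tick 5: _____________
all cells are _ at tick 5

yes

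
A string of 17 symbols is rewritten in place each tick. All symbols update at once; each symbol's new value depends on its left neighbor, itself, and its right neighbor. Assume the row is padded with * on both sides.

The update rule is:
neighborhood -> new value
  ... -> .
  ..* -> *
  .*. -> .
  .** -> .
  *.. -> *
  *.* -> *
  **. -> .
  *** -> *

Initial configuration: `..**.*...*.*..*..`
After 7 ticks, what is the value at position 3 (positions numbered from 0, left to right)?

tick 1: **..*.*.*.*.**.**
tick 2: *.**.*.*.*.*..*.*
tick 3: .*..*.*.*.*.**.*.
tick 4: *.**.*.*.*.*..*.*  (repeats tick 2; period 2)
tick 7: .*..*.*.*.*.**.*.
position 3 holds .

.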